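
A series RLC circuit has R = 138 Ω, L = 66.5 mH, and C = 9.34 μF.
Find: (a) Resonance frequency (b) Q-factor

Step 1 — Resonance condition Im(Z)=0 gives ω₀ = 1/√(LC).
Step 2 — ω₀ = 1/√(0.0665·9.34e-06) = 1269 rad/s.
Step 3 — f₀ = ω₀/(2π) = 201.9 Hz.
Step 4 — Series Q: Q = ω₀L/R = 1269·0.0665/138 = 0.6114.

(a) f₀ = 201.9 Hz  (b) Q = 0.6114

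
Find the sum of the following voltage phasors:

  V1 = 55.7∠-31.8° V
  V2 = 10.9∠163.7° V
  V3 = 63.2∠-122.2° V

Step 1 — Convert each phasor to rectangular form:
  V1 = 55.7·(cos(-31.8°) + j·sin(-31.8°)) = 47.34 - j29.35 V
  V2 = 10.9·(cos(163.7°) + j·sin(163.7°)) = -10.46 + j3.059 V
  V3 = 63.2·(cos(-122.2°) + j·sin(-122.2°)) = -33.68 - j53.48 V
Step 2 — Sum components: V_total = 3.199 - j79.77 V.
Step 3 — Convert to polar: |V_total| = 79.84 V, ∠V_total = -87.7°.

V_total = 79.84∠-87.7° V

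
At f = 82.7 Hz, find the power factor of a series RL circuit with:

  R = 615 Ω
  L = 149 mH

Step 1 — Angular frequency: ω = 2π·f = 2π·82.7 = 519.6 rad/s.
Step 2 — Component impedances:
  R: Z = R = 615 Ω
  L: Z = jωL = j·519.6·0.149 = 0 + j77.42 Ω
Step 3 — Series combination: Z_total = R + L = 615 + j77.42 Ω = 619.9∠7.2° Ω.
Step 4 — Power factor: PF = cos(φ) = Re(Z)/|Z| = 615/619.85 = 0.9922.
Step 5 — Type: Im(Z) = 77.42 ⇒ lagging (phase φ = 7.2°).

PF = 0.9922 (lagging, φ = 7.2°)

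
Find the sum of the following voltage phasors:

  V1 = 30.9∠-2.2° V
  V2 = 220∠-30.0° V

Step 1 — Convert each phasor to rectangular form:
  V1 = 30.9·(cos(-2.2°) + j·sin(-2.2°)) = 30.88 - j1.186 V
  V2 = 220·(cos(-30.0°) + j·sin(-30.0°)) = 190.5 - j110 V
Step 2 — Sum components: V_total = 221.4 - j111.2 V.
Step 3 — Convert to polar: |V_total| = 247.8 V, ∠V_total = -26.7°.

V_total = 247.8∠-26.7° V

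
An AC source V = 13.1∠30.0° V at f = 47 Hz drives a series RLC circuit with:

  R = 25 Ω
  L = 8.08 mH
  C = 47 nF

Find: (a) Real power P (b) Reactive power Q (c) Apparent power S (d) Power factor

Step 1 — Angular frequency: ω = 2π·f = 2π·47 = 295.3 rad/s.
Step 2 — Component impedances:
  R: Z = R = 25 Ω
  L: Z = jωL = j·295.3·0.00808 = 0 + j2.386 Ω
  C: Z = 1/(jωC) = -j/(ω·C) = 0 - j7.205e+04 Ω
Step 3 — Series combination: Z_total = R + L + C = 25 - j7.205e+04 Ω = 7.205e+04∠-90.0° Ω.
Step 4 — Source phasor: V = 13.1∠30.0° V = 11.34 + j6.55 V.
Step 5 — Current: I = V / Z = -9.086e-05 + j0.0001575 A = 0.0001818∠120.0° A.
Step 6 — Complex power: S = V·I* = 8.265e-07 - j0.002382 VA.
Step 7 — Real power: P = Re(S) = 8.265e-07 W.
Step 8 — Reactive power: Q = Im(S) = -0.002382 VAR.
Step 9 — Apparent power: |S| = 0.002382 VA.
Step 10 — Power factor: PF = P/|S| = 0.000347 (leading).

(a) P = 8.265e-07 W  (b) Q = -0.002382 VAR  (c) S = 0.002382 VA  (d) PF = 0.000347 (leading)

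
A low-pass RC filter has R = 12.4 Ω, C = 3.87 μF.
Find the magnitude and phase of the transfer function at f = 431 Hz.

Step 1 — Angular frequency: ω = 2π·431 = 2708 rad/s.
Step 2 — Transfer function: H(jω) = 1/(1 + jωRC).
Step 3 — Denominator: 1 + jωRC = 1 + j·2708·12.4·3.87e-06 = 1 + j0.13.
Step 4 — H = 0.9834 - j0.1278.
Step 5 — Magnitude: |H| = 0.9917 (-0.1 dB); phase: φ = -7.4°.

|H| = 0.9917 (-0.1 dB), φ = -7.4°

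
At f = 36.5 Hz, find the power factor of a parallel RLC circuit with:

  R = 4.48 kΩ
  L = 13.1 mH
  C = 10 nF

Step 1 — Angular frequency: ω = 2π·f = 2π·36.5 = 229.3 rad/s.
Step 2 — Component impedances:
  R: Z = R = 4480 Ω
  L: Z = jωL = j·229.3·0.0131 = 0 + j3.004 Ω
  C: Z = 1/(jωC) = -j/(ω·C) = 0 - j4.36e+05 Ω
Step 3 — Parallel combination: 1/Z_total = 1/R + 1/L + 1/C; Z_total = 0.002015 + j3.004 Ω = 3.004∠90.0° Ω.
Step 4 — Power factor: PF = cos(φ) = Re(Z)/|Z| = 0.0020147/3.0043 = 0.0006706.
Step 5 — Type: Im(Z) = 3.004 ⇒ lagging (phase φ = 90.0°).

PF = 0.0006706 (lagging, φ = 90.0°)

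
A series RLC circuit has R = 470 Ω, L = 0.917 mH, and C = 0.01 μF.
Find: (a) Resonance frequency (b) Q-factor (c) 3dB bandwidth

Step 1 — Resonance condition Im(Z)=0 gives ω₀ = 1/√(LC).
Step 2 — ω₀ = 1/√(0.000917·1e-08) = 3.302e+05 rad/s.
Step 3 — f₀ = ω₀/(2π) = 5.256e+04 Hz.
Step 4 — Series Q: Q = ω₀L/R = 3.302e+05·0.000917/470 = 0.6443.
Step 5 — 3dB bandwidth: Δω = ω₀/Q = 5.125e+05 rad/s; BW = Δω/(2π) = 8.157e+04 Hz.

(a) f₀ = 5.256e+04 Hz  (b) Q = 0.6443  (c) BW = 8.157e+04 Hz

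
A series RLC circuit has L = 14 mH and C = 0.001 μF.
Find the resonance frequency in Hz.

Step 1 — Resonance condition Im(Z)=0 gives ω₀ = 1/√(LC).
Step 2 — ω₀ = 1/√(0.014·1e-09) = 2.673e+05 rad/s.
Step 3 — f₀ = ω₀/(2π) = 4.254e+04 Hz.

f₀ = 4.254e+04 Hz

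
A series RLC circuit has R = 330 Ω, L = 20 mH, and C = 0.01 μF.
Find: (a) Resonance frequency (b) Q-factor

Step 1 — Resonance condition Im(Z)=0 gives ω₀ = 1/√(LC).
Step 2 — ω₀ = 1/√(0.02·1e-08) = 7.071e+04 rad/s.
Step 3 — f₀ = ω₀/(2π) = 1.125e+04 Hz.
Step 4 — Series Q: Q = ω₀L/R = 7.071e+04·0.02/330 = 4.285.

(a) f₀ = 1.125e+04 Hz  (b) Q = 4.285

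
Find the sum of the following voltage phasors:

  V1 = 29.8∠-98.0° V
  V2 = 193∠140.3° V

Step 1 — Convert each phasor to rectangular form:
  V1 = 29.8·(cos(-98.0°) + j·sin(-98.0°)) = -4.147 - j29.51 V
  V2 = 193·(cos(140.3°) + j·sin(140.3°)) = -148.5 + j123.3 V
Step 2 — Sum components: V_total = -152.6 + j93.77 V.
Step 3 — Convert to polar: |V_total| = 179.1 V, ∠V_total = 148.4°.

V_total = 179.1∠148.4° V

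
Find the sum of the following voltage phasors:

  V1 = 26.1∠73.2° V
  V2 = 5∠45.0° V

Step 1 — Convert each phasor to rectangular form:
  V1 = 26.1·(cos(73.2°) + j·sin(73.2°)) = 7.544 + j24.99 V
  V2 = 5·(cos(45.0°) + j·sin(45.0°)) = 3.536 + j3.536 V
Step 2 — Sum components: V_total = 11.08 + j28.52 V.
Step 3 — Convert to polar: |V_total| = 30.6 V, ∠V_total = 68.8°.

V_total = 30.6∠68.8° V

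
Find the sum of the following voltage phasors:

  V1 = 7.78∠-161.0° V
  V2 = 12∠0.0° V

Step 1 — Convert each phasor to rectangular form:
  V1 = 7.78·(cos(-161.0°) + j·sin(-161.0°)) = -7.356 - j2.533 V
  V2 = 12·(cos(0.0°) + j·sin(0.0°)) = 12 V
Step 2 — Sum components: V_total = 4.644 - j2.533 V.
Step 3 — Convert to polar: |V_total| = 5.29 V, ∠V_total = -28.6°.

V_total = 5.29∠-28.6° V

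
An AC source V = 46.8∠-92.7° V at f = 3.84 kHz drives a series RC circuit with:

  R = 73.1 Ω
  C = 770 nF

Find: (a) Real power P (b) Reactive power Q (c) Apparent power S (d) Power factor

Step 1 — Angular frequency: ω = 2π·f = 2π·3840 = 2.413e+04 rad/s.
Step 2 — Component impedances:
  R: Z = R = 73.1 Ω
  C: Z = 1/(jωC) = -j/(ω·C) = 0 - j53.83 Ω
Step 3 — Series combination: Z_total = R + C = 73.1 - j53.83 Ω = 90.78∠-36.4° Ω.
Step 4 — Source phasor: V = 46.8∠-92.7° V = -2.205 - j46.75 V.
Step 5 — Current: I = V / Z = 0.2858 - j0.4291 A = 0.5155∠-56.3° A.
Step 6 — Complex power: S = V·I* = 19.43 - j14.31 VA.
Step 7 — Real power: P = Re(S) = 19.43 W.
Step 8 — Reactive power: Q = Im(S) = -14.31 VAR.
Step 9 — Apparent power: |S| = 24.13 VA.
Step 10 — Power factor: PF = P/|S| = 0.8052 (leading).

(a) P = 19.43 W  (b) Q = -14.31 VAR  (c) S = 24.13 VA  (d) PF = 0.8052 (leading)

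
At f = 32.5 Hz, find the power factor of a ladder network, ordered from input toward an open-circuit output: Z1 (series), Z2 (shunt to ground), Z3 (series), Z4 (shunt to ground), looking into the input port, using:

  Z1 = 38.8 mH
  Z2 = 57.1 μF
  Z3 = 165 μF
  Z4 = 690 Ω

Step 1 — Angular frequency: ω = 2π·f = 2π·32.5 = 204.2 rad/s.
Step 2 — Component impedances:
  Z1: Z = jωL = j·204.2·0.0388 = 0 + j7.923 Ω
  Z2: Z = 1/(jωC) = -j/(ω·C) = 0 - j85.76 Ω
  Z3: Z = 1/(jωC) = -j/(ω·C) = 0 - j29.68 Ω
  Z4: Z = R = 690 Ω
Step 3 — Ladder network (open output): work backward from the far end, alternating series and parallel combinations. Z_in = 10.37 - j76.11 Ω = 76.81∠-82.2° Ω.
Step 4 — Power factor: PF = cos(φ) = Re(Z)/|Z| = 10.37/76.81 = 0.135.
Step 5 — Type: Im(Z) = -76.11 ⇒ leading (phase φ = -82.2°).

PF = 0.135 (leading, φ = -82.2°)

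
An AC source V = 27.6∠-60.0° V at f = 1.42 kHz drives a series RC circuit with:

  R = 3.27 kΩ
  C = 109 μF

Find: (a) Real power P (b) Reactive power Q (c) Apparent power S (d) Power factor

Step 1 — Angular frequency: ω = 2π·f = 2π·1420 = 8922 rad/s.
Step 2 — Component impedances:
  R: Z = R = 3270 Ω
  C: Z = 1/(jωC) = -j/(ω·C) = 0 - j1.028 Ω
Step 3 — Series combination: Z_total = R + C = 3270 - j1.028 Ω = 3270∠-0.0° Ω.
Step 4 — Source phasor: V = 27.6∠-60.0° V = 13.8 - j23.9 V.
Step 5 — Current: I = V / Z = 0.004222 - j0.007308 A = 0.00844∠-60.0° A.
Step 6 — Complex power: S = V·I* = 0.233 - j7.325e-05 VA.
Step 7 — Real power: P = Re(S) = 0.233 W.
Step 8 — Reactive power: Q = Im(S) = -7.325e-05 VAR.
Step 9 — Apparent power: |S| = 0.233 VA.
Step 10 — Power factor: PF = P/|S| = 1 (leading).

(a) P = 0.233 W  (b) Q = -7.325e-05 VAR  (c) S = 0.233 VA  (d) PF = 1 (leading)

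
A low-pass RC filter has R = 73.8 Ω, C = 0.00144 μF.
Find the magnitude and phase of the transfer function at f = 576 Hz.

Step 1 — Angular frequency: ω = 2π·576 = 3619 rad/s.
Step 2 — Transfer function: H(jω) = 1/(1 + jωRC).
Step 3 — Denominator: 1 + jωRC = 1 + j·3619·73.8·1.44e-09 = 1 + j0.0003846.
Step 4 — H = 1 - j0.0003846.
Step 5 — Magnitude: |H| = 1 (-0.0 dB); phase: φ = -0.0°.

|H| = 1 (-0.0 dB), φ = -0.0°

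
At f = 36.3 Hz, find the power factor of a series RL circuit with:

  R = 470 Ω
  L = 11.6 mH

Step 1 — Angular frequency: ω = 2π·f = 2π·36.3 = 228.1 rad/s.
Step 2 — Component impedances:
  R: Z = R = 470 Ω
  L: Z = jωL = j·228.1·0.0116 = 0 + j2.646 Ω
Step 3 — Series combination: Z_total = R + L = 470 + j2.646 Ω = 470∠0.3° Ω.
Step 4 — Power factor: PF = cos(φ) = Re(Z)/|Z| = 470/470 = 1.
Step 5 — Type: Im(Z) = 2.646 ⇒ lagging (phase φ = 0.3°).

PF = 1 (lagging, φ = 0.3°)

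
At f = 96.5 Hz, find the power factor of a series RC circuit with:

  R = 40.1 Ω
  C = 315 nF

Step 1 — Angular frequency: ω = 2π·f = 2π·96.5 = 606.3 rad/s.
Step 2 — Component impedances:
  R: Z = R = 40.1 Ω
  C: Z = 1/(jωC) = -j/(ω·C) = 0 - j5236 Ω
Step 3 — Series combination: Z_total = R + C = 40.1 - j5236 Ω = 5236∠-89.6° Ω.
Step 4 — Power factor: PF = cos(φ) = Re(Z)/|Z| = 40.1/5236 = 0.007659.
Step 5 — Type: Im(Z) = -5236 ⇒ leading (phase φ = -89.6°).

PF = 0.007659 (leading, φ = -89.6°)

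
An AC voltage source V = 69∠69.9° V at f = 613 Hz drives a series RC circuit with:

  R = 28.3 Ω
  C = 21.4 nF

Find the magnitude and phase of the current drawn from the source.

Step 1 — Angular frequency: ω = 2π·f = 2π·613 = 3852 rad/s.
Step 2 — Component impedances:
  R: Z = R = 28.3 Ω
  C: Z = 1/(jωC) = -j/(ω·C) = 0 - j1.213e+04 Ω
Step 3 — Series combination: Z_total = R + C = 28.3 - j1.213e+04 Ω = 1.213e+04∠-89.9° Ω.
Step 4 — Source phasor: V = 69∠69.9° V = 23.71 + j64.8 V.
Step 5 — Ohm's law: I = V / Z_total = (23.71 + j64.8) / (28.3 - j1.213e+04) = -0.005336 + j0.001967 A.
Step 6 — Convert to polar: |I| = 0.005687 A, ∠I = 159.8°.

I = 0.005687∠159.8° A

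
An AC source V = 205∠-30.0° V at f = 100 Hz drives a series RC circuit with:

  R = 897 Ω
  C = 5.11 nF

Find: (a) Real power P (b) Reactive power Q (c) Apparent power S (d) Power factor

Step 1 — Angular frequency: ω = 2π·f = 2π·100 = 628.3 rad/s.
Step 2 — Component impedances:
  R: Z = R = 897 Ω
  C: Z = 1/(jωC) = -j/(ω·C) = 0 - j3.115e+05 Ω
Step 3 — Series combination: Z_total = R + C = 897 - j3.115e+05 Ω = 3.115e+05∠-89.8° Ω.
Step 4 — Source phasor: V = 205∠-30.0° V = 177.5 - j102.5 V.
Step 5 — Current: I = V / Z = 0.0003307 + j0.0005691 A = 0.0006582∠59.8° A.
Step 6 — Complex power: S = V·I* = 0.0003886 - j0.1349 VA.
Step 7 — Real power: P = Re(S) = 0.0003886 W.
Step 8 — Reactive power: Q = Im(S) = -0.1349 VAR.
Step 9 — Apparent power: |S| = 0.1349 VA.
Step 10 — Power factor: PF = P/|S| = 0.00288 (leading).

(a) P = 0.0003886 W  (b) Q = -0.1349 VAR  (c) S = 0.1349 VA  (d) PF = 0.00288 (leading)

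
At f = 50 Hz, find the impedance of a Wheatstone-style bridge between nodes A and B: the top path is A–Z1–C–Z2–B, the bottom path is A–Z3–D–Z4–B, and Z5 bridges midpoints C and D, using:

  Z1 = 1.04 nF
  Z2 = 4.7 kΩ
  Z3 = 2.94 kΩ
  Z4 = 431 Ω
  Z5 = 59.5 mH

Step 1 — Angular frequency: ω = 2π·f = 2π·50 = 314.2 rad/s.
Step 2 — Component impedances:
  Z1: Z = 1/(jωC) = -j/(ω·C) = 0 - j3.061e+06 Ω
  Z2: Z = R = 4700 Ω
  Z3: Z = R = 2940 Ω
  Z4: Z = R = 431 Ω
  Z5: Z = jωL = j·314.2·0.0595 = 0 + j18.69 Ω
Step 3 — Bridge requires nodal analysis (the Z5 bridge couples midpoints C and D, so the two paths cannot be reduced to a simple series/parallel combination). Setting node B to ground and injecting 1 A at node A, the 3-node admittance system at A, C, D solves to V_A = Z_AB = 3335 - j2.692 Ω = 3335∠-0.0° Ω.

Z = 3335 - j2.692 Ω = 3335∠-0.0° Ω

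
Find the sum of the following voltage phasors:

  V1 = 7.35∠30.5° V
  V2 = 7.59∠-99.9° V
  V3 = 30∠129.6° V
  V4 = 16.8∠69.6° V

Step 1 — Convert each phasor to rectangular form:
  V1 = 7.35·(cos(30.5°) + j·sin(30.5°)) = 6.333 + j3.73 V
  V2 = 7.59·(cos(-99.9°) + j·sin(-99.9°)) = -1.305 - j7.477 V
  V3 = 30·(cos(129.6°) + j·sin(129.6°)) = -19.12 + j23.12 V
  V4 = 16.8·(cos(69.6°) + j·sin(69.6°)) = 5.856 + j15.75 V
Step 2 — Sum components: V_total = -8.239 + j35.12 V.
Step 3 — Convert to polar: |V_total| = 36.07 V, ∠V_total = 103.2°.

V_total = 36.07∠103.2° V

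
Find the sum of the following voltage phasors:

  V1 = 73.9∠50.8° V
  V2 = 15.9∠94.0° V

Step 1 — Convert each phasor to rectangular form:
  V1 = 73.9·(cos(50.8°) + j·sin(50.8°)) = 46.71 + j57.27 V
  V2 = 15.9·(cos(94.0°) + j·sin(94.0°)) = -1.109 + j15.86 V
Step 2 — Sum components: V_total = 45.6 + j73.13 V.
Step 3 — Convert to polar: |V_total| = 86.18 V, ∠V_total = 58.1°.

V_total = 86.18∠58.1° V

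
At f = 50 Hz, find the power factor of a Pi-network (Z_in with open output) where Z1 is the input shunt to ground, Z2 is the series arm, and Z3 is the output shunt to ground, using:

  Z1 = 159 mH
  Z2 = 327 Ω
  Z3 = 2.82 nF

Step 1 — Angular frequency: ω = 2π·f = 2π·50 = 314.2 rad/s.
Step 2 — Component impedances:
  Z1: Z = jωL = j·314.2·0.159 = 0 + j49.95 Ω
  Z2: Z = R = 327 Ω
  Z3: Z = 1/(jωC) = -j/(ω·C) = 0 - j1.129e+06 Ω
Step 3 — With open output, the series arm Z2 and the output shunt Z3 appear in series to ground: Z2 + Z3 = 327 - j1.129e+06 Ω.
Step 4 — Parallel with input shunt Z1: Z_in = Z1 || (Z2 + Z3) = 6.404e-07 + j49.95 Ω = 49.95∠90.0° Ω.
Step 5 — Power factor: PF = cos(φ) = Re(Z)/|Z| = 6.404e-07/49.95 = 1.282e-08.
Step 6 — Type: Im(Z) = 49.95 ⇒ lagging (phase φ = 90.0°).

PF = 1.282e-08 (lagging, φ = 90.0°)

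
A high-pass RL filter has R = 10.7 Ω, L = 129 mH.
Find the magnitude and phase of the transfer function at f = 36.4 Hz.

Step 1 — Angular frequency: ω = 2π·36.4 = 228.7 rad/s.
Step 2 — Transfer function: H(jω) = jωL/(R + jωL).
Step 3 — Numerator jωL = j·29.5; denominator R + jωL = 10.7 + j29.5.
Step 4 — H = 0.8838 + j0.3205.
Step 5 — Magnitude: |H| = 0.9401 (-0.5 dB); phase: φ = 19.9°.

|H| = 0.9401 (-0.5 dB), φ = 19.9°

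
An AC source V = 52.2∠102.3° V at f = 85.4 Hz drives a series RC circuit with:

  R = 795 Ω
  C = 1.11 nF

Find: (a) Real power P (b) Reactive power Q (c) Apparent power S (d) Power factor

Step 1 — Angular frequency: ω = 2π·f = 2π·85.4 = 536.6 rad/s.
Step 2 — Component impedances:
  R: Z = R = 795 Ω
  C: Z = 1/(jωC) = -j/(ω·C) = 0 - j1.679e+06 Ω
Step 3 — Series combination: Z_total = R + C = 795 - j1.679e+06 Ω = 1.679e+06∠-90.0° Ω.
Step 4 — Source phasor: V = 52.2∠102.3° V = -11.12 + j51 V.
Step 5 — Current: I = V / Z = -3.038e-05 - j6.609e-06 A = 3.109e-05∠-167.7° A.
Step 6 — Complex power: S = V·I* = 7.685e-07 - j0.001623 VA.
Step 7 — Real power: P = Re(S) = 7.685e-07 W.
Step 8 — Reactive power: Q = Im(S) = -0.001623 VAR.
Step 9 — Apparent power: |S| = 0.001623 VA.
Step 10 — Power factor: PF = P/|S| = 0.0004735 (leading).

(a) P = 7.685e-07 W  (b) Q = -0.001623 VAR  (c) S = 0.001623 VA  (d) PF = 0.0004735 (leading)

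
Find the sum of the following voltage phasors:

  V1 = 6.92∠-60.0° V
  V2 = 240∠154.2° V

Step 1 — Convert each phasor to rectangular form:
  V1 = 6.92·(cos(-60.0°) + j·sin(-60.0°)) = 3.46 - j5.993 V
  V2 = 240·(cos(154.2°) + j·sin(154.2°)) = -216.1 + j104.5 V
Step 2 — Sum components: V_total = -212.6 + j98.46 V.
Step 3 — Convert to polar: |V_total| = 234.3 V, ∠V_total = 155.2°.

V_total = 234.3∠155.2° V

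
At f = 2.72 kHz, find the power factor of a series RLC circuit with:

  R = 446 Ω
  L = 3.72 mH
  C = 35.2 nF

Step 1 — Angular frequency: ω = 2π·f = 2π·2720 = 1.709e+04 rad/s.
Step 2 — Component impedances:
  R: Z = R = 446 Ω
  L: Z = jωL = j·1.709e+04·0.00372 = 0 + j63.58 Ω
  C: Z = 1/(jωC) = -j/(ω·C) = 0 - j1662 Ω
Step 3 — Series combination: Z_total = R + L + C = 446 - j1599 Ω = 1660∠-74.4° Ω.
Step 4 — Power factor: PF = cos(φ) = Re(Z)/|Z| = 446/1660 = 0.2687.
Step 5 — Type: Im(Z) = -1599 ⇒ leading (phase φ = -74.4°).

PF = 0.2687 (leading, φ = -74.4°)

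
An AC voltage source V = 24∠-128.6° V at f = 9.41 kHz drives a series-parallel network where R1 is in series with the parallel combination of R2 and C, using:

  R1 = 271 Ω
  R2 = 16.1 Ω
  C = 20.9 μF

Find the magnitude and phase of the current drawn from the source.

Step 1 — Angular frequency: ω = 2π·f = 2π·9410 = 5.912e+04 rad/s.
Step 2 — Component impedances:
  R1: Z = R = 271 Ω
  R2: Z = R = 16.1 Ω
  C: Z = 1/(jωC) = -j/(ω·C) = 0 - j0.8093 Ω
Step 3 — Parallel branch: R2 || C = 1/(1/R2 + 1/C) = 0.04057 - j0.8072 Ω.
Step 4 — Series with R1: Z_total = R1 + (R2 || C) = 271 - j0.8072 Ω = 271∠-0.2° Ω.
Step 5 — Source phasor: V = 24∠-128.6° V = -14.97 - j18.76 V.
Step 6 — Ohm's law: I = V / Z_total = (-14.97 - j18.76) / (271 - j0.8072) = -0.05504 - j0.06937 A.
Step 7 — Convert to polar: |I| = 0.08855 A, ∠I = -128.4°.

I = 0.08855∠-128.4° A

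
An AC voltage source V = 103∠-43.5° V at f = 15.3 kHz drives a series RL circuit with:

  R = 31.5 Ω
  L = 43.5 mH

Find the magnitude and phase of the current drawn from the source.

Step 1 — Angular frequency: ω = 2π·f = 2π·1.53e+04 = 9.613e+04 rad/s.
Step 2 — Component impedances:
  R: Z = R = 31.5 Ω
  L: Z = jωL = j·9.613e+04·0.0435 = 0 + j4182 Ω
Step 3 — Series combination: Z_total = R + L = 31.5 + j4182 Ω = 4182∠89.6° Ω.
Step 4 — Source phasor: V = 103∠-43.5° V = 74.71 - j70.9 V.
Step 5 — Ohm's law: I = V / Z_total = (74.71 - j70.9) / (31.5 + j4182) = -0.01682 - j0.01799 A.
Step 6 — Convert to polar: |I| = 0.02463 A, ∠I = -133.1°.

I = 0.02463∠-133.1° A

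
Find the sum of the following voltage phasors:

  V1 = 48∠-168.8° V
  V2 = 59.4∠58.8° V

Step 1 — Convert each phasor to rectangular form:
  V1 = 48·(cos(-168.8°) + j·sin(-168.8°)) = -47.09 - j9.323 V
  V2 = 59.4·(cos(58.8°) + j·sin(58.8°)) = 30.77 + j50.81 V
Step 2 — Sum components: V_total = -16.32 + j41.49 V.
Step 3 — Convert to polar: |V_total| = 44.58 V, ∠V_total = 111.5°.

V_total = 44.58∠111.5° V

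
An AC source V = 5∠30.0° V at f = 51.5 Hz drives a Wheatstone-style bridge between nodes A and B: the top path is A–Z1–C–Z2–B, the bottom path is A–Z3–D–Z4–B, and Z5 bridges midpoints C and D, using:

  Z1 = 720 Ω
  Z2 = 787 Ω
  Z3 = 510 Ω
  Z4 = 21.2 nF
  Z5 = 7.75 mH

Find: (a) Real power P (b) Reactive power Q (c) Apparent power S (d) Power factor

Step 1 — Angular frequency: ω = 2π·f = 2π·51.5 = 323.6 rad/s.
Step 2 — Component impedances:
  Z1: Z = R = 720 Ω
  Z2: Z = R = 787 Ω
  Z3: Z = R = 510 Ω
  Z4: Z = 1/(jωC) = -j/(ω·C) = 0 - j1.458e+05 Ω
  Z5: Z = jωL = j·323.6·0.00775 = 0 + j2.508 Ω
Step 3 — Bridge requires nodal analysis (the Z5 bridge couples midpoints C and D, so the two paths cannot be reduced to a simple series/parallel combination). Setting node B to ground and injecting 1 A at node A, the 3-node admittance system at A, C, D solves to V_A = Z_AB = 1086 - j3.39 Ω = 1086∠-0.2° Ω.
Step 4 — Source phasor: V = 5∠30.0° V = 4.33 + j2.5 V.
Step 5 — Current: I = V / Z = 0.003982 + j0.002315 A = 0.004606∠30.2° A.
Step 6 — Complex power: S = V·I* = 0.02303 - j7.191e-05 VA.
Step 7 — Real power: P = Re(S) = 0.02303 W.
Step 8 — Reactive power: Q = Im(S) = -7.191e-05 VAR.
Step 9 — Apparent power: |S| = 0.02303 VA.
Step 10 — Power factor: PF = P/|S| = 1 (leading).

(a) P = 0.02303 W  (b) Q = -7.191e-05 VAR  (c) S = 0.02303 VA  (d) PF = 1 (leading)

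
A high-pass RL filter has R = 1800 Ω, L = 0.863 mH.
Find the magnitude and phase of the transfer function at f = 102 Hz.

Step 1 — Angular frequency: ω = 2π·102 = 640.9 rad/s.
Step 2 — Transfer function: H(jω) = jωL/(R + jωL).
Step 3 — Numerator jωL = j·0.5531; denominator R + jωL = 1800 + j0.5531.
Step 4 — H = 9.441e-08 + j0.0003073.
Step 5 — Magnitude: |H| = 0.0003073 (-70.2 dB); phase: φ = 90.0°.

|H| = 0.0003073 (-70.2 dB), φ = 90.0°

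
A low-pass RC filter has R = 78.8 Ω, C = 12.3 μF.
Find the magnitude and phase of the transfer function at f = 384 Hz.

Step 1 — Angular frequency: ω = 2π·384 = 2413 rad/s.
Step 2 — Transfer function: H(jω) = 1/(1 + jωRC).
Step 3 — Denominator: 1 + jωRC = 1 + j·2413·78.8·1.23e-05 = 1 + j2.339.
Step 4 — H = 0.1546 - j0.3615.
Step 5 — Magnitude: |H| = 0.3932 (-8.1 dB); phase: φ = -66.8°.

|H| = 0.3932 (-8.1 dB), φ = -66.8°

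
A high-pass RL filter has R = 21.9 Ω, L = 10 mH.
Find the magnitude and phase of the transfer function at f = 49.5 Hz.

Step 1 — Angular frequency: ω = 2π·49.5 = 311 rad/s.
Step 2 — Transfer function: H(jω) = jωL/(R + jωL).
Step 3 — Numerator jωL = j·3.11; denominator R + jωL = 21.9 + j3.11.
Step 4 — H = 0.01977 + j0.1392.
Step 5 — Magnitude: |H| = 0.1406 (-17.0 dB); phase: φ = 81.9°.

|H| = 0.1406 (-17.0 dB), φ = 81.9°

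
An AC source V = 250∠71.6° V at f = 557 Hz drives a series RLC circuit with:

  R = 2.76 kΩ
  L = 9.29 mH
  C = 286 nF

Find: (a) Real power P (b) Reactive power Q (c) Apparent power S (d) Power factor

Step 1 — Angular frequency: ω = 2π·f = 2π·557 = 3500 rad/s.
Step 2 — Component impedances:
  R: Z = R = 2760 Ω
  L: Z = jωL = j·3500·0.00929 = 0 + j32.51 Ω
  C: Z = 1/(jωC) = -j/(ω·C) = 0 - j999.1 Ω
Step 3 — Series combination: Z_total = R + L + C = 2760 - j966.6 Ω = 2924∠-19.3° Ω.
Step 4 — Source phasor: V = 250∠71.6° V = 78.91 + j237.2 V.
Step 5 — Current: I = V / Z = -0.001344 + j0.08548 A = 0.08549∠90.9° A.
Step 6 — Complex power: S = V·I* = 20.17 - j7.064 VA.
Step 7 — Real power: P = Re(S) = 20.17 W.
Step 8 — Reactive power: Q = Im(S) = -7.064 VAR.
Step 9 — Apparent power: |S| = 21.37 VA.
Step 10 — Power factor: PF = P/|S| = 0.9438 (leading).

(a) P = 20.17 W  (b) Q = -7.064 VAR  (c) S = 21.37 VA  (d) PF = 0.9438 (leading)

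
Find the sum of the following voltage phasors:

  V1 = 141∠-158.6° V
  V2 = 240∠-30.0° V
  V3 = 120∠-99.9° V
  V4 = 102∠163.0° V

Step 1 — Convert each phasor to rectangular form:
  V1 = 141·(cos(-158.6°) + j·sin(-158.6°)) = -131.3 - j51.45 V
  V2 = 240·(cos(-30.0°) + j·sin(-30.0°)) = 207.8 - j120 V
  V3 = 120·(cos(-99.9°) + j·sin(-99.9°)) = -20.63 - j118.2 V
  V4 = 102·(cos(163.0°) + j·sin(163.0°)) = -97.54 + j29.82 V
Step 2 — Sum components: V_total = -41.61 - j259.8 V.
Step 3 — Convert to polar: |V_total| = 263.1 V, ∠V_total = -99.1°.

V_total = 263.1∠-99.1° V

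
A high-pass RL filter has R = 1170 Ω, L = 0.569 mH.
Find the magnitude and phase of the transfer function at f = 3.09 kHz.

Step 1 — Angular frequency: ω = 2π·3090 = 1.942e+04 rad/s.
Step 2 — Transfer function: H(jω) = jωL/(R + jωL).
Step 3 — Numerator jωL = j·11.05; denominator R + jωL = 1170 + j11.05.
Step 4 — H = 8.914e-05 + j0.009441.
Step 5 — Magnitude: |H| = 0.009442 (-40.5 dB); phase: φ = 89.5°.

|H| = 0.009442 (-40.5 dB), φ = 89.5°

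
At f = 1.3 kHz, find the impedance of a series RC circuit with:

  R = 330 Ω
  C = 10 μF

Step 1 — Angular frequency: ω = 2π·f = 2π·1300 = 8168 rad/s.
Step 2 — Component impedances:
  R: Z = R = 330 Ω
  C: Z = 1/(jωC) = -j/(ω·C) = 0 - j12.24 Ω
Step 3 — Series combination: Z_total = R + C = 330 - j12.24 Ω = 330.2∠-2.1° Ω.

Z = 330 - j12.24 Ω = 330.2∠-2.1° Ω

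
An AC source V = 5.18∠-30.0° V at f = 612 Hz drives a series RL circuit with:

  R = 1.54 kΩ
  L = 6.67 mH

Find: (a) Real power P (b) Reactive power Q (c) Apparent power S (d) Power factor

Step 1 — Angular frequency: ω = 2π·f = 2π·612 = 3845 rad/s.
Step 2 — Component impedances:
  R: Z = R = 1540 Ω
  L: Z = jωL = j·3845·0.00667 = 0 + j25.65 Ω
Step 3 — Series combination: Z_total = R + L = 1540 + j25.65 Ω = 1540∠1.0° Ω.
Step 4 — Source phasor: V = 5.18∠-30.0° V = 4.486 - j2.59 V.
Step 5 — Current: I = V / Z = 0.002884 - j0.00173 A = 0.003363∠-31.0° A.
Step 6 — Complex power: S = V·I* = 0.01742 + j0.0002901 VA.
Step 7 — Real power: P = Re(S) = 0.01742 W.
Step 8 — Reactive power: Q = Im(S) = 0.0002901 VAR.
Step 9 — Apparent power: |S| = 0.01742 VA.
Step 10 — Power factor: PF = P/|S| = 0.9999 (lagging).

(a) P = 0.01742 W  (b) Q = 0.0002901 VAR  (c) S = 0.01742 VA  (d) PF = 0.9999 (lagging)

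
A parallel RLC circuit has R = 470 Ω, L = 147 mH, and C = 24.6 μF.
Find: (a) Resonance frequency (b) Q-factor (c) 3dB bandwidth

Step 1 — Resonance: ω₀ = 1/√(LC) = 1/√(0.147·2.46e-05) = 525.9 rad/s.
Step 2 — f₀ = ω₀/(2π) = 83.69 Hz.
Step 3 — Parallel Q: Q = R/(ω₀L) = 470/(525.9·0.147) = 6.08.
Step 4 — Bandwidth: Δω = ω₀/Q = 86.49 rad/s; BW = Δω/(2π) = 13.77 Hz.

(a) f₀ = 83.69 Hz  (b) Q = 6.08  (c) BW = 13.77 Hz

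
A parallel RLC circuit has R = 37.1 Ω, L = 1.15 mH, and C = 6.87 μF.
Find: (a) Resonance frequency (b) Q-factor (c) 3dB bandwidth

Step 1 — Resonance: ω₀ = 1/√(LC) = 1/√(0.00115·6.87e-06) = 1.125e+04 rad/s.
Step 2 — f₀ = ω₀/(2π) = 1791 Hz.
Step 3 — Parallel Q: Q = R/(ω₀L) = 37.1/(1.125e+04·0.00115) = 2.867.
Step 4 — Bandwidth: Δω = ω₀/Q = 3923 rad/s; BW = Δω/(2π) = 624.4 Hz.

(a) f₀ = 1791 Hz  (b) Q = 2.867  (c) BW = 624.4 Hz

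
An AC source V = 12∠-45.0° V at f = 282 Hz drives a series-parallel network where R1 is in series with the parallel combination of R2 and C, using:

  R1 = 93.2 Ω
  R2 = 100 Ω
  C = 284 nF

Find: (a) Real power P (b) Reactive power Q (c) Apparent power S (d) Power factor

Step 1 — Angular frequency: ω = 2π·f = 2π·282 = 1772 rad/s.
Step 2 — Component impedances:
  R1: Z = R = 93.2 Ω
  R2: Z = R = 100 Ω
  C: Z = 1/(jωC) = -j/(ω·C) = 0 - j1987 Ω
Step 3 — Parallel branch: R2 || C = 1/(1/R2 + 1/C) = 99.75 - j5.019 Ω.
Step 4 — Series with R1: Z_total = R1 + (R2 || C) = 192.9 - j5.019 Ω = 193∠-1.5° Ω.
Step 5 — Source phasor: V = 12∠-45.0° V = 8.485 - j8.485 V.
Step 6 — Current: I = V / Z = 0.04509 - j0.0428 A = 0.06217∠-43.5° A.
Step 7 — Complex power: S = V·I* = 0.7458 - j0.0194 VA.
Step 8 — Real power: P = Re(S) = 0.7458 W.
Step 9 — Reactive power: Q = Im(S) = -0.0194 VAR.
Step 10 — Apparent power: |S| = 0.7461 VA.
Step 11 — Power factor: PF = P/|S| = 0.9997 (leading).

(a) P = 0.7458 W  (b) Q = -0.0194 VAR  (c) S = 0.7461 VA  (d) PF = 0.9997 (leading)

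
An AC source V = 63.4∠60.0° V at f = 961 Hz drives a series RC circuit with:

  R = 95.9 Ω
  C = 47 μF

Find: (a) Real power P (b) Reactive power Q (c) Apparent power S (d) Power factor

Step 1 — Angular frequency: ω = 2π·f = 2π·961 = 6038 rad/s.
Step 2 — Component impedances:
  R: Z = R = 95.9 Ω
  C: Z = 1/(jωC) = -j/(ω·C) = 0 - j3.524 Ω
Step 3 — Series combination: Z_total = R + C = 95.9 - j3.524 Ω = 95.96∠-2.1° Ω.
Step 4 — Source phasor: V = 63.4∠60.0° V = 31.7 + j54.91 V.
Step 5 — Current: I = V / Z = 0.3091 + j0.5839 A = 0.6607∠62.1° A.
Step 6 — Complex power: S = V·I* = 41.86 - j1.538 VA.
Step 7 — Real power: P = Re(S) = 41.86 W.
Step 8 — Reactive power: Q = Im(S) = -1.538 VAR.
Step 9 — Apparent power: |S| = 41.89 VA.
Step 10 — Power factor: PF = P/|S| = 0.9993 (leading).

(a) P = 41.86 W  (b) Q = -1.538 VAR  (c) S = 41.89 VA  (d) PF = 0.9993 (leading)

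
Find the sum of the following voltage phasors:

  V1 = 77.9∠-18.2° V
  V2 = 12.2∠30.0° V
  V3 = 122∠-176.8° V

Step 1 — Convert each phasor to rectangular form:
  V1 = 77.9·(cos(-18.2°) + j·sin(-18.2°)) = 74 - j24.33 V
  V2 = 12.2·(cos(30.0°) + j·sin(30.0°)) = 10.57 + j6.1 V
  V3 = 122·(cos(-176.8°) + j·sin(-176.8°)) = -121.8 - j6.81 V
Step 2 — Sum components: V_total = -37.24 - j25.04 V.
Step 3 — Convert to polar: |V_total| = 44.88 V, ∠V_total = -146.1°.

V_total = 44.88∠-146.1° V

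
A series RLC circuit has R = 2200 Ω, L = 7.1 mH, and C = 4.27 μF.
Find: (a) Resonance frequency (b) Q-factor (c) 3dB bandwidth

Step 1 — Resonance: ω₀ = 1/√(LC) = 1/√(0.0071·4.27e-06) = 5743 rad/s.
Step 2 — f₀ = ω₀/(2π) = 914.1 Hz.
Step 3 — Series Q: Q = ω₀L/R = 5743·0.0071/2200 = 0.01853.
Step 4 — Bandwidth: Δω = ω₀/Q = 3.099e+05 rad/s; BW = Δω/(2π) = 4.932e+04 Hz.

(a) f₀ = 914.1 Hz  (b) Q = 0.01853  (c) BW = 4.932e+04 Hz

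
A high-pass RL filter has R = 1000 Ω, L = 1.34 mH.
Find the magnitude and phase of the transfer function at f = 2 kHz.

Step 1 — Angular frequency: ω = 2π·2000 = 1.257e+04 rad/s.
Step 2 — Transfer function: H(jω) = jωL/(R + jωL).
Step 3 — Numerator jωL = j·16.84; denominator R + jωL = 1000 + j16.84.
Step 4 — H = 0.0002835 + j0.01683.
Step 5 — Magnitude: |H| = 0.01684 (-35.5 dB); phase: φ = 89.0°.

|H| = 0.01684 (-35.5 dB), φ = 89.0°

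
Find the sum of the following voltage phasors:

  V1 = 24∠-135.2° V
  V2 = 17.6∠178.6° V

Step 1 — Convert each phasor to rectangular form:
  V1 = 24·(cos(-135.2°) + j·sin(-135.2°)) = -17.03 - j16.91 V
  V2 = 17.6·(cos(178.6°) + j·sin(178.6°)) = -17.59 + j0.43 V
Step 2 — Sum components: V_total = -34.62 - j16.48 V.
Step 3 — Convert to polar: |V_total| = 38.35 V, ∠V_total = -154.5°.

V_total = 38.35∠-154.5° V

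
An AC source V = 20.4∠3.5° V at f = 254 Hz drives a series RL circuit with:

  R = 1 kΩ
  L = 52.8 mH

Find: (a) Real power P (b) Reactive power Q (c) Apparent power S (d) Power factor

Step 1 — Angular frequency: ω = 2π·f = 2π·254 = 1596 rad/s.
Step 2 — Component impedances:
  R: Z = R = 1000 Ω
  L: Z = jωL = j·1596·0.0528 = 0 + j84.27 Ω
Step 3 — Series combination: Z_total = R + L = 1000 + j84.27 Ω = 1004∠4.8° Ω.
Step 4 — Source phasor: V = 20.4∠3.5° V = 20.36 + j1.245 V.
Step 5 — Current: I = V / Z = 0.02032 - j0.0004671 A = 0.02033∠-1.3° A.
Step 6 — Complex power: S = V·I* = 0.4132 + j0.03482 VA.
Step 7 — Real power: P = Re(S) = 0.4132 W.
Step 8 — Reactive power: Q = Im(S) = 0.03482 VAR.
Step 9 — Apparent power: |S| = 0.4147 VA.
Step 10 — Power factor: PF = P/|S| = 0.9965 (lagging).

(a) P = 0.4132 W  (b) Q = 0.03482 VAR  (c) S = 0.4147 VA  (d) PF = 0.9965 (lagging)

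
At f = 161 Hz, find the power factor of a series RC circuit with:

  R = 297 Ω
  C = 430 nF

Step 1 — Angular frequency: ω = 2π·f = 2π·161 = 1012 rad/s.
Step 2 — Component impedances:
  R: Z = R = 297 Ω
  C: Z = 1/(jωC) = -j/(ω·C) = 0 - j2299 Ω
Step 3 — Series combination: Z_total = R + C = 297 - j2299 Ω = 2318∠-82.6° Ω.
Step 4 — Power factor: PF = cos(φ) = Re(Z)/|Z| = 297/2318 = 0.1281.
Step 5 — Type: Im(Z) = -2299 ⇒ leading (phase φ = -82.6°).

PF = 0.1281 (leading, φ = -82.6°)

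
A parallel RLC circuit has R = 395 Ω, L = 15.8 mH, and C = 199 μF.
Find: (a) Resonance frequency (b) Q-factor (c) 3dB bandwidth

Step 1 — Resonance: ω₀ = 1/√(LC) = 1/√(0.0158·0.000199) = 564 rad/s.
Step 2 — f₀ = ω₀/(2π) = 89.76 Hz.
Step 3 — Parallel Q: Q = R/(ω₀L) = 395/(564·0.0158) = 44.33.
Step 4 — Bandwidth: Δω = ω₀/Q = 12.72 rad/s; BW = Δω/(2π) = 2.025 Hz.

(a) f₀ = 89.76 Hz  (b) Q = 44.33  (c) BW = 2.025 Hz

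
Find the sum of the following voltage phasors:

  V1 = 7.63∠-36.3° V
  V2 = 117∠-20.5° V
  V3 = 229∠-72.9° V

Step 1 — Convert each phasor to rectangular form:
  V1 = 7.63·(cos(-36.3°) + j·sin(-36.3°)) = 6.149 - j4.517 V
  V2 = 117·(cos(-20.5°) + j·sin(-20.5°)) = 109.6 - j40.97 V
  V3 = 229·(cos(-72.9°) + j·sin(-72.9°)) = 67.34 - j218.9 V
Step 2 — Sum components: V_total = 183.1 - j264.4 V.
Step 3 — Convert to polar: |V_total| = 321.6 V, ∠V_total = -55.3°.

V_total = 321.6∠-55.3° V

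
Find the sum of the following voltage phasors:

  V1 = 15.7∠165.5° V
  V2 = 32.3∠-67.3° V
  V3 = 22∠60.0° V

Step 1 — Convert each phasor to rectangular form:
  V1 = 15.7·(cos(165.5°) + j·sin(165.5°)) = -15.2 + j3.931 V
  V2 = 32.3·(cos(-67.3°) + j·sin(-67.3°)) = 12.46 - j29.8 V
  V3 = 22·(cos(60.0°) + j·sin(60.0°)) = 11 + j19.05 V
Step 2 — Sum components: V_total = 8.265 - j6.814 V.
Step 3 — Convert to polar: |V_total| = 10.71 V, ∠V_total = -39.5°.

V_total = 10.71∠-39.5° V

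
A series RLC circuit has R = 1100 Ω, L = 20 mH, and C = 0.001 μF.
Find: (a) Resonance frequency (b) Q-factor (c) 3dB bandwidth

Step 1 — Resonance condition Im(Z)=0 gives ω₀ = 1/√(LC).
Step 2 — ω₀ = 1/√(0.02·1e-09) = 2.236e+05 rad/s.
Step 3 — f₀ = ω₀/(2π) = 3.559e+04 Hz.
Step 4 — Series Q: Q = ω₀L/R = 2.236e+05·0.02/1100 = 4.066.
Step 5 — 3dB bandwidth: Δω = ω₀/Q = 5.5e+04 rad/s; BW = Δω/(2π) = 8754 Hz.

(a) f₀ = 3.559e+04 Hz  (b) Q = 4.066  (c) BW = 8754 Hz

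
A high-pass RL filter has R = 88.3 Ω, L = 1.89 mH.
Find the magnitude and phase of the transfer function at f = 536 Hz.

Step 1 — Angular frequency: ω = 2π·536 = 3368 rad/s.
Step 2 — Transfer function: H(jω) = jωL/(R + jωL).
Step 3 — Numerator jωL = j·6.365; denominator R + jωL = 88.3 + j6.365.
Step 4 — H = 0.005169 + j0.07171.
Step 5 — Magnitude: |H| = 0.0719 (-22.9 dB); phase: φ = 85.9°.

|H| = 0.0719 (-22.9 dB), φ = 85.9°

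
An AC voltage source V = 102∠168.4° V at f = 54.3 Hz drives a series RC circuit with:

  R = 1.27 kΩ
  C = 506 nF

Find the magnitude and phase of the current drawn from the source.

Step 1 — Angular frequency: ω = 2π·f = 2π·54.3 = 341.2 rad/s.
Step 2 — Component impedances:
  R: Z = R = 1270 Ω
  C: Z = 1/(jωC) = -j/(ω·C) = 0 - j5793 Ω
Step 3 — Series combination: Z_total = R + C = 1270 - j5793 Ω = 5930∠-77.6° Ω.
Step 4 — Source phasor: V = 102∠168.4° V = -99.92 + j20.51 V.
Step 5 — Ohm's law: I = V / Z_total = (-99.92 + j20.51) / (1270 - j5793) = -0.006987 - j0.01572 A.
Step 6 — Convert to polar: |I| = 0.0172 A, ∠I = -114.0°.

I = 0.0172∠-114.0° A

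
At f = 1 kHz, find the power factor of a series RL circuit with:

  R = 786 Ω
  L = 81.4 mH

Step 1 — Angular frequency: ω = 2π·f = 2π·1000 = 6283 rad/s.
Step 2 — Component impedances:
  R: Z = R = 786 Ω
  L: Z = jωL = j·6283·0.0814 = 0 + j511.5 Ω
Step 3 — Series combination: Z_total = R + L = 786 + j511.5 Ω = 937.8∠33.1° Ω.
Step 4 — Power factor: PF = cos(φ) = Re(Z)/|Z| = 786/937.75 = 0.8382.
Step 5 — Type: Im(Z) = 511.5 ⇒ lagging (phase φ = 33.1°).

PF = 0.8382 (lagging, φ = 33.1°)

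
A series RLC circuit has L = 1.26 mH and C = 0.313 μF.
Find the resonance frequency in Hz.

Step 1 — Resonance condition Im(Z)=0 gives ω₀ = 1/√(LC).
Step 2 — ω₀ = 1/√(0.00126·3.13e-07) = 5.035e+04 rad/s.
Step 3 — f₀ = ω₀/(2π) = 8014 Hz.

f₀ = 8014 Hz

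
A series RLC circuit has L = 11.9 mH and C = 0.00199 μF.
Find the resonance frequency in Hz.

Step 1 — Resonance condition Im(Z)=0 gives ω₀ = 1/√(LC).
Step 2 — ω₀ = 1/√(0.0119·1.99e-09) = 2.055e+05 rad/s.
Step 3 — f₀ = ω₀/(2π) = 3.271e+04 Hz.

f₀ = 3.271e+04 Hz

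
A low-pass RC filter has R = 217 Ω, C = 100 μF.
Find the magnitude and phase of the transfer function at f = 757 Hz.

Step 1 — Angular frequency: ω = 2π·757 = 4756 rad/s.
Step 2 — Transfer function: H(jω) = 1/(1 + jωRC).
Step 3 — Denominator: 1 + jωRC = 1 + j·4756·217·0.0001 = 1 + j103.2.
Step 4 — H = 9.386e-05 - j0.009688.
Step 5 — Magnitude: |H| = 0.009688 (-40.3 dB); phase: φ = -89.4°.

|H| = 0.009688 (-40.3 dB), φ = -89.4°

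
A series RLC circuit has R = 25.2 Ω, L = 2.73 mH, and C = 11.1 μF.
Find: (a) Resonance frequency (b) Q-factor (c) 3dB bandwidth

Step 1 — Resonance condition Im(Z)=0 gives ω₀ = 1/√(LC).
Step 2 — ω₀ = 1/√(0.00273·1.11e-05) = 5745 rad/s.
Step 3 — f₀ = ω₀/(2π) = 914.3 Hz.
Step 4 — Series Q: Q = ω₀L/R = 5745·0.00273/25.2 = 0.6223.
Step 5 — 3dB bandwidth: Δω = ω₀/Q = 9231 rad/s; BW = Δω/(2π) = 1469 Hz.

(a) f₀ = 914.3 Hz  (b) Q = 0.6223  (c) BW = 1469 Hz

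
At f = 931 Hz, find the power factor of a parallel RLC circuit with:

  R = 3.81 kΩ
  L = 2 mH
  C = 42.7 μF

Step 1 — Angular frequency: ω = 2π·f = 2π·931 = 5850 rad/s.
Step 2 — Component impedances:
  R: Z = R = 3810 Ω
  L: Z = jωL = j·5850·0.002 = 0 + j11.7 Ω
  C: Z = 1/(jωC) = -j/(ω·C) = 0 - j4.004 Ω
Step 3 — Parallel combination: 1/Z_total = 1/R + 1/L + 1/C; Z_total = 0.009722 - j6.086 Ω = 6.086∠-89.9° Ω.
Step 4 — Power factor: PF = cos(φ) = Re(Z)/|Z| = 0.009722/6.086 = 0.001597.
Step 5 — Type: Im(Z) = -6.086 ⇒ leading (phase φ = -89.9°).

PF = 0.001597 (leading, φ = -89.9°)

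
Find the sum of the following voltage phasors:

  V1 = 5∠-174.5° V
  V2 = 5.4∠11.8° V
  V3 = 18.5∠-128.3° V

Step 1 — Convert each phasor to rectangular form:
  V1 = 5·(cos(-174.5°) + j·sin(-174.5°)) = -4.977 - j0.4792 V
  V2 = 5.4·(cos(11.8°) + j·sin(11.8°)) = 5.286 + j1.104 V
  V3 = 18.5·(cos(-128.3°) + j·sin(-128.3°)) = -11.47 - j14.52 V
Step 2 — Sum components: V_total = -11.16 - j13.89 V.
Step 3 — Convert to polar: |V_total| = 17.82 V, ∠V_total = -128.8°.

V_total = 17.82∠-128.8° V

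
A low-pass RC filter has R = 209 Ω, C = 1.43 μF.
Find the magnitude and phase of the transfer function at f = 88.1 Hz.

Step 1 — Angular frequency: ω = 2π·88.1 = 553.5 rad/s.
Step 2 — Transfer function: H(jω) = 1/(1 + jωRC).
Step 3 — Denominator: 1 + jωRC = 1 + j·553.5·209·1.43e-06 = 1 + j0.1654.
Step 4 — H = 0.9734 - j0.161.
Step 5 — Magnitude: |H| = 0.9866 (-0.1 dB); phase: φ = -9.4°.

|H| = 0.9866 (-0.1 dB), φ = -9.4°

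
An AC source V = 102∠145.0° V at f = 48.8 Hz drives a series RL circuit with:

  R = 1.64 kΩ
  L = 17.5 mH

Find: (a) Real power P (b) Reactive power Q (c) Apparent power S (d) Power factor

Step 1 — Angular frequency: ω = 2π·f = 2π·48.8 = 306.6 rad/s.
Step 2 — Component impedances:
  R: Z = R = 1640 Ω
  L: Z = jωL = j·306.6·0.0175 = 0 + j5.366 Ω
Step 3 — Series combination: Z_total = R + L = 1640 + j5.366 Ω = 1640∠0.2° Ω.
Step 4 — Source phasor: V = 102∠145.0° V = -83.55 + j58.5 V.
Step 5 — Current: I = V / Z = -0.05083 + j0.03584 A = 0.06219∠144.8° A.
Step 6 — Complex power: S = V·I* = 6.344 + j0.02076 VA.
Step 7 — Real power: P = Re(S) = 6.344 W.
Step 8 — Reactive power: Q = Im(S) = 0.02076 VAR.
Step 9 — Apparent power: |S| = 6.344 VA.
Step 10 — Power factor: PF = P/|S| = 1 (lagging).

(a) P = 6.344 W  (b) Q = 0.02076 VAR  (c) S = 6.344 VA  (d) PF = 1 (lagging)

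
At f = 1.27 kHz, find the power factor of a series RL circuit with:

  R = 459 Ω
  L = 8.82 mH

Step 1 — Angular frequency: ω = 2π·f = 2π·1270 = 7980 rad/s.
Step 2 — Component impedances:
  R: Z = R = 459 Ω
  L: Z = jωL = j·7980·0.00882 = 0 + j70.38 Ω
Step 3 — Series combination: Z_total = R + L = 459 + j70.38 Ω = 464.4∠8.7° Ω.
Step 4 — Power factor: PF = cos(φ) = Re(Z)/|Z| = 459/464.4 = 0.9884.
Step 5 — Type: Im(Z) = 70.38 ⇒ lagging (phase φ = 8.7°).

PF = 0.9884 (lagging, φ = 8.7°)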